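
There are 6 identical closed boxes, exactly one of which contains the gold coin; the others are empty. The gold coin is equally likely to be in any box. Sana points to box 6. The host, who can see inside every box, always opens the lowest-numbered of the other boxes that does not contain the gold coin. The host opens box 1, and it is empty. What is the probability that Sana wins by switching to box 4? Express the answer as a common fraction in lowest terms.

1/5

Apply Bayes' rule, conditioning on where the gold coin actually is.
If it is in box 1 (prior 1/6): the host opened box 1, so this case is ruled out; weight (1/6)·0 = 0.
If it is in any of boxes 2, 3, 4, 5, and 6 (prior 1/6 each): box 1 is the lowest-numbered option available, probability 1; weight (1/6)·1 = 1/6 each.
The weights sum to 5/6.
So P(the gold coin in box 4 | the host opened box 1) = (1/6) / (5/6) = 1/5.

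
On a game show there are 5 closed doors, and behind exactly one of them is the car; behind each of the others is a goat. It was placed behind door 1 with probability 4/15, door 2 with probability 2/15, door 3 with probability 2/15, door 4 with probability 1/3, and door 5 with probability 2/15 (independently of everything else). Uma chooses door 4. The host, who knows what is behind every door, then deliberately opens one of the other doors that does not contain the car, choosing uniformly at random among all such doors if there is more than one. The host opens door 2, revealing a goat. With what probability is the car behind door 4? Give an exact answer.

15/47

Condition on the true location of the car.
If it is behind door 1 (prior 4/15): the host has 3 equally likely choices, so probability 1/3; weight (4/15)·(1/3) = 4/45.
If it is behind door 2 (prior 2/15): the host opened door 2, so this case is ruled out; weight (2/15)·0 = 0.
If it is behind either of doors 3 and 5 (prior 2/15 each): the host has 3 equally likely choices, so probability 1/3; weight (2/15)·(1/3) = 2/45 each.
If it is behind door 4 (prior 1/3): the host has 4 equally likely choices, so probability 1/4; weight (1/3)·(1/4) = 1/12.
The weights sum to 47/180.
So P(the car behind door 4 | the host opened door 2) = (1/12) / (47/180) = 15/47.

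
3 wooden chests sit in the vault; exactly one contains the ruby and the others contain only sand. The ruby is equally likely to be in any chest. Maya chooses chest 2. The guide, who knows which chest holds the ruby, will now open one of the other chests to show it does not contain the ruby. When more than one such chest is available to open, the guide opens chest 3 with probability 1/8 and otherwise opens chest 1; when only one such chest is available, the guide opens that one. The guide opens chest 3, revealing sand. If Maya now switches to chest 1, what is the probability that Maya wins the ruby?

8/9

Consider each possible location of the ruby in turn.
If it is in chest 1 (prior 1/3): only chest 3 is available, probability 1; weight (1/3)·1 = 1/3.
If it is in chest 2 (prior 1/3): chest 3 is available, opened with probability 1/8; weight (1/3)·(1/8) = 1/24.
If it is in chest 3 (prior 1/3): the guide opened chest 3, so this case is ruled out; weight (1/3)·0 = 0.
The weights sum to 3/8.
So P(the ruby in chest 1 | the guide opened chest 3) = (1/3) / (3/8) = 8/9.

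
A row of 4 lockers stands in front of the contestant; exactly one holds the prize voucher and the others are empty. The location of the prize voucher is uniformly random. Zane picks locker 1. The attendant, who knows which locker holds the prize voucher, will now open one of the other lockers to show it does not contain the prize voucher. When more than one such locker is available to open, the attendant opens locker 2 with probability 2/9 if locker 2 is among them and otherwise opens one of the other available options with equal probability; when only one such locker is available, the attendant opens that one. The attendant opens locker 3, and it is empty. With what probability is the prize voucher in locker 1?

Condition on the true location of the prize voucher.
If it is in locker 1 (prior 1/4): locker 2 is available but not opened; locker 3 gets probability (1 − 2/9)/2 = 7/18; weight (1/4)·(7/18) = 7/72.
If it is in locker 2 (prior 1/4): locker 2 holds the prize so is unavailable; the attendant chooses uniformly among the 2 others, probability 1/2; weight (1/4)·(1/2) = 1/8.
If it is in locker 3 (prior 1/4): the attendant opened locker 3, so this case is ruled out; weight (1/4)·0 = 0.
If it is in locker 4 (prior 1/4): locker 2 is available but not opened, probability 7/9; weight (1/4)·(7/9) = 7/36.
The weights sum to 5/12.
So P(the prize voucher in locker 1 | the attendant opened locker 3) = (7/72) / (5/12) = 7/30.

7/30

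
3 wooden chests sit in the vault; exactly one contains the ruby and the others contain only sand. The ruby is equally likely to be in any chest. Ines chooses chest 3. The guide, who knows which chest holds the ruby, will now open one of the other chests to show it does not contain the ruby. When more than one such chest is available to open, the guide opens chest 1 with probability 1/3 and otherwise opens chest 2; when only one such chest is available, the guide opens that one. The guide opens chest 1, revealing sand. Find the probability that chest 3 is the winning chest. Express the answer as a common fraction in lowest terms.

Condition on the true location of the ruby.
If it is in chest 1 (prior 1/3): the guide opened chest 1, so this case is ruled out; weight (1/3)·0 = 0.
If it is in chest 2 (prior 1/3): only chest 1 is available, probability 1; weight (1/3)·1 = 1/3.
If it is in chest 3 (prior 1/3): chest 1 is available, opened with probability 1/3; weight (1/3)·(1/3) = 1/9.
The weights sum to 4/9.
So P(the ruby in chest 3 | the guide opened chest 1) = (1/9) / (4/9) = 1/4.

1/4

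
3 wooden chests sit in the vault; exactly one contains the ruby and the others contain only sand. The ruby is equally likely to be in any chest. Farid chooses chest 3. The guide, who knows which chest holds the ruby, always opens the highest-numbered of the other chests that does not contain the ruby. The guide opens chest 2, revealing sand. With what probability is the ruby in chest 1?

Consider each possible location of the ruby in turn.
If it is in either of chests 1 and 3 (prior 1/3 each): chest 2 is the highest-numbered option available, probability 1; weight (1/3)·1 = 1/3 each.
If it is in chest 2 (prior 1/3): the guide opened chest 2, so this case is ruled out; weight (1/3)·0 = 0.
The weights sum to 2/3.
So P(the ruby in chest 1 | the guide opened chest 2) = (1/3) / (2/3) = 1/2.

1/2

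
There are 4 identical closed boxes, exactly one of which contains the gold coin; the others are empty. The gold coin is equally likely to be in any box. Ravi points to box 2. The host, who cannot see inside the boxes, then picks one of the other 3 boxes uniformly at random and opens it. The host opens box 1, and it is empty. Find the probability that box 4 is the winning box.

Apply Bayes' rule, conditioning on where the gold coin actually is.
If it is in box 1 (prior 1/4): the host opened box 1, so this case is ruled out; weight (1/4)·0 = 0.
If it is in any of boxes 2, 3, and 4 (prior 1/4 each): the host picks box 1 with probability 1/3 regardless, and it is not the prize; weight (1/4)·(1/3) = 1/12 each.
The weights sum to 1/4.
So P(the gold coin in box 4 | the host opened box 1) = (1/12) / (1/4) = 1/3.

1/3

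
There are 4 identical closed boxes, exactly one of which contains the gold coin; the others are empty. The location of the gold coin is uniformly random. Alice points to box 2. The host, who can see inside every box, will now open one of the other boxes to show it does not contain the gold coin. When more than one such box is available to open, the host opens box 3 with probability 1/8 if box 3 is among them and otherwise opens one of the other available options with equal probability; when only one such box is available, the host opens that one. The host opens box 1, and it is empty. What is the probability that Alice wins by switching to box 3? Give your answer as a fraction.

8/29

Consider each possible location of the gold coin in turn.
If it is in box 1 (prior 1/4): the host opened box 1, so this case is ruled out; weight (1/4)·0 = 0.
If it is in box 2 (prior 1/4): box 3 is available but not opened; box 1 gets probability (1 − 1/8)/2 = 7/16; weight (1/4)·(7/16) = 7/64.
If it is in box 3 (prior 1/4): box 3 holds the prize so is unavailable; the host chooses uniformly among the 2 others, probability 1/2; weight (1/4)·(1/2) = 1/8.
If it is in box 4 (prior 1/4): box 3 is available but not opened, probability 7/8; weight (1/4)·(7/8) = 7/32.
The weights sum to 29/64.
So P(the gold coin in box 3 | the host opened box 1) = (1/8) / (29/64) = 8/29.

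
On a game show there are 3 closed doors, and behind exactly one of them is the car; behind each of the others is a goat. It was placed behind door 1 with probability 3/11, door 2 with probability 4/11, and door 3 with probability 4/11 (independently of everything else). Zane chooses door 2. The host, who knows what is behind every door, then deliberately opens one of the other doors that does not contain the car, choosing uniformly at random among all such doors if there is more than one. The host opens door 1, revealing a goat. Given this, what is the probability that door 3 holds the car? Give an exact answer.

Condition on the true location of the car.
If it is behind door 1 (prior 3/11): the host opened door 1, so this case is ruled out; weight (3/11)·0 = 0.
If it is behind door 2 (prior 4/11): the host has 2 equally likely choices, so probability 1/2; weight (4/11)·(1/2) = 2/11.
If it is behind door 3 (prior 4/11): the host has no choice, probability 1; weight (4/11)·1 = 4/11.
The weights sum to 6/11.
So P(the car behind door 3 | the host opened door 1) = (4/11) / (6/11) = 2/3.

2/3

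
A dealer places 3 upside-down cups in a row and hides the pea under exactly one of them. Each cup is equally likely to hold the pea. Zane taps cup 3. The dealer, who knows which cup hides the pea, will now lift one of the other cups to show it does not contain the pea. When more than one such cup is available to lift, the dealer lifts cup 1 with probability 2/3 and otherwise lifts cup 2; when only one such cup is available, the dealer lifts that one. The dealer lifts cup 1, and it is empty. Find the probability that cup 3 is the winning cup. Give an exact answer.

Condition on the true location of the pea.
If it is under cup 1 (prior 1/3): the dealer opened cup 1, so this case is ruled out; weight (1/3)·0 = 0.
If it is under cup 2 (prior 1/3): only cup 1 is available, probability 1; weight (1/3)·1 = 1/3.
If it is under cup 3 (prior 1/3): cup 1 is available, opened with probability 2/3; weight (1/3)·(2/3) = 2/9.
The weights sum to 5/9.
So P(the pea under cup 3 | the dealer opened cup 1) = (2/9) / (5/9) = 2/5.

2/5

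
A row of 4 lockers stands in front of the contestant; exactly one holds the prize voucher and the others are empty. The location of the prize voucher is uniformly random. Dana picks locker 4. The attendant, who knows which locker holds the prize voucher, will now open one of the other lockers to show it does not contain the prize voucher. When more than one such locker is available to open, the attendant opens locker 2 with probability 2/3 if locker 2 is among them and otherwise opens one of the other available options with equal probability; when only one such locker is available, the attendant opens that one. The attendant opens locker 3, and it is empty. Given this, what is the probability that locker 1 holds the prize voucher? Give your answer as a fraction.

Condition on the true location of the prize voucher.
If it is in locker 1 (prior 1/4): locker 2 is available but not opened, probability 1/3; weight (1/4)·(1/3) = 1/12.
If it is in locker 2 (prior 1/4): locker 2 holds the prize so is unavailable; the attendant chooses uniformly among the 2 others, probability 1/2; weight (1/4)·(1/2) = 1/8.
If it is in locker 3 (prior 1/4): the attendant opened locker 3, so this case is ruled out; weight (1/4)·0 = 0.
If it is in locker 4 (prior 1/4): locker 2 is available but not opened; locker 3 gets probability (1 − 2/3)/2 = 1/6; weight (1/4)·(1/6) = 1/24.
The weights sum to 1/4.
So P(the prize voucher in locker 1 | the attendant opened locker 3) = (1/12) / (1/4) = 1/3.

1/3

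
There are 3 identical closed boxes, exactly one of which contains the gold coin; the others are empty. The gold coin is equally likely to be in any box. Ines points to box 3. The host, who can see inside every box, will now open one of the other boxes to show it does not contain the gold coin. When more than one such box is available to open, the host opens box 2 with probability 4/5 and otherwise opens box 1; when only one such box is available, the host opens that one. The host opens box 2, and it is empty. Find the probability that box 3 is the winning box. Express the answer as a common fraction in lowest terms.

Condition on the true location of the gold coin.
If it is in box 1 (prior 1/3): only box 2 is available, probability 1; weight (1/3)·1 = 1/3.
If it is in box 2 (prior 1/3): the host opened box 2, so this case is ruled out; weight (1/3)·0 = 0.
If it is in box 3 (prior 1/3): box 2 is available, opened with probability 4/5; weight (1/3)·(4/5) = 4/15.
The weights sum to 3/5.
So P(the gold coin in box 3 | the host opened box 2) = (4/15) / (3/5) = 4/9.

4/9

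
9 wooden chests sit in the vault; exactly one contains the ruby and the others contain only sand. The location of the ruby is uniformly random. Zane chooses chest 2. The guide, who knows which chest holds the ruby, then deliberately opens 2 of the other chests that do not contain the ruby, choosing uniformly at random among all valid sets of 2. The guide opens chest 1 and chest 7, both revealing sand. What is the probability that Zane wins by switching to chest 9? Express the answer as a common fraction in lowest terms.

4/27

Consider each possible location of the ruby in turn.
If it is in either of chests 1 and 7 (prior 1/9 each): that chest was opened and seen not to hold the prize — ruled out; weight (1/9)·0 = 0 each.
If it is in chest 2 (prior 1/9): the guide has 28 equally likely choices, so probability 1/28; weight (1/9)·(1/28) = 1/252.
If it is in any of chests 3, 4, 5, 6, 8, and 9 (prior 1/9 each): the guide has 21 equally likely choices, so probability 1/21; weight (1/9)·(1/21) = 1/189 each.
The weights sum to 1/28.
So P(the ruby in chest 9 | the guide opened chest 1 and chest 7) = (1/189) / (1/28) = 4/27.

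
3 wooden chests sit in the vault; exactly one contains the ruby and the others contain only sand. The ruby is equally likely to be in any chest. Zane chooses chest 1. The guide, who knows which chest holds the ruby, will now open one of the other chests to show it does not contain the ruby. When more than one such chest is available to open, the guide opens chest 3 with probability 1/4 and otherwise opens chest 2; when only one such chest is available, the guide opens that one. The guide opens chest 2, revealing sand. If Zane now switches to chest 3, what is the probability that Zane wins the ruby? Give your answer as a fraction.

4/7

Apply Bayes' rule, conditioning on where the ruby actually is.
If it is in chest 1 (prior 1/3): chest 3 is available but not opened, probability 3/4; weight (1/3)·(3/4) = 1/4.
If it is in chest 2 (prior 1/3): the guide opened chest 2, so this case is ruled out; weight (1/3)·0 = 0.
If it is in chest 3 (prior 1/3): only chest 2 is available, probability 1; weight (1/3)·1 = 1/3.
The weights sum to 7/12.
So P(the ruby in chest 3 | the guide opened chest 2) = (1/3) / (7/12) = 4/7.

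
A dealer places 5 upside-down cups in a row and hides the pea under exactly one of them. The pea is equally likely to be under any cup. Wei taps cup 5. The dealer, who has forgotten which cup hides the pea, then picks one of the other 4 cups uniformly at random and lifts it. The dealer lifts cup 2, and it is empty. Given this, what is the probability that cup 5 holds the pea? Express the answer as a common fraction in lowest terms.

1/4

Consider each possible location of the pea in turn.
If it is under any of cups 1, 3, 4, and 5 (prior 1/5 each): the dealer picks cup 2 with probability 1/4 regardless, and it is not the prize; weight (1/5)·(1/4) = 1/20 each.
If it is under cup 2 (prior 1/5): the dealer opened cup 2, so this case is ruled out; weight (1/5)·0 = 0.
The weights sum to 1/5.
So P(the pea under cup 5 | the dealer opened cup 2) = (1/20) / (1/5) = 1/4.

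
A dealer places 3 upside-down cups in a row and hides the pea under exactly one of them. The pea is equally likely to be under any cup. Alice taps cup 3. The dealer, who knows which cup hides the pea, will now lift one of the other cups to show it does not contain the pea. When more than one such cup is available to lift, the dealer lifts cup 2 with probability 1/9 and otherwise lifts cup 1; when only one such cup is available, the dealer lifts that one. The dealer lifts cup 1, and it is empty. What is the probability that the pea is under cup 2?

9/17

Consider each possible location of the pea in turn.
If it is under cup 1 (prior 1/3): the dealer opened cup 1, so this case is ruled out; weight (1/3)·0 = 0.
If it is under cup 2 (prior 1/3): only cup 1 is available, probability 1; weight (1/3)·1 = 1/3.
If it is under cup 3 (prior 1/3): cup 2 is available but not opened, probability 8/9; weight (1/3)·(8/9) = 8/27.
The weights sum to 17/27.
So P(the pea under cup 2 | the dealer opened cup 1) = (1/3) / (17/27) = 9/17.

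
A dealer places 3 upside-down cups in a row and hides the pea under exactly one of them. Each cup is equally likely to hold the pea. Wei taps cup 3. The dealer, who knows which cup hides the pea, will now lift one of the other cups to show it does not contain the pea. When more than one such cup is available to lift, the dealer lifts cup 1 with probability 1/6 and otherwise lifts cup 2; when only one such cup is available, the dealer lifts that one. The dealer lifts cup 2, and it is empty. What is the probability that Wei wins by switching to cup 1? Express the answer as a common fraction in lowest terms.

6/11

Consider each possible location of the pea in turn.
If it is under cup 1 (prior 1/3): only cup 2 is available, probability 1; weight (1/3)·1 = 1/3.
If it is under cup 2 (prior 1/3): the dealer opened cup 2, so this case is ruled out; weight (1/3)·0 = 0.
If it is under cup 3 (prior 1/3): cup 1 is available but not opened, probability 5/6; weight (1/3)·(5/6) = 5/18.
The weights sum to 11/18.
So P(the pea under cup 1 | the dealer opened cup 2) = (1/3) / (11/18) = 6/11.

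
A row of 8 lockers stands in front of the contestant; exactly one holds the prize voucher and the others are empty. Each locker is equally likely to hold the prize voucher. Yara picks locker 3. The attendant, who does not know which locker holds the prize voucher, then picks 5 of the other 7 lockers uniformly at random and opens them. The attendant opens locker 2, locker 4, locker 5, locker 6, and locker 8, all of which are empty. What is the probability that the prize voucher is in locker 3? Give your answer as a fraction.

Because the attendant chose which lockers to open without knowing where the prize voucher is, the choice is independent of the prize location. Learning that none of the 5 opened lockers holds the prize voucher simply rules out those 5 locations and leaves the remaining 3 lockers still equally likely by symmetry.
So P(the prize voucher in locker 3) = 1/3.

1/3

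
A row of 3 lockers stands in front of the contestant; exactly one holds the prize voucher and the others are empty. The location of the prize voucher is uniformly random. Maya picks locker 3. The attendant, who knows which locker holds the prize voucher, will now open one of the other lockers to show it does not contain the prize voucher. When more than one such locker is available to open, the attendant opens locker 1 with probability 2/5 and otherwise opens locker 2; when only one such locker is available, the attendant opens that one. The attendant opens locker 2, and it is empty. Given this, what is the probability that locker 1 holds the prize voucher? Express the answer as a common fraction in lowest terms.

5/8

Apply Bayes' rule, conditioning on where the prize voucher actually is.
If it is in locker 1 (prior 1/3): only locker 2 is available, probability 1; weight (1/3)·1 = 1/3.
If it is in locker 2 (prior 1/3): the attendant opened locker 2, so this case is ruled out; weight (1/3)·0 = 0.
If it is in locker 3 (prior 1/3): locker 1 is available but not opened, probability 3/5; weight (1/3)·(3/5) = 1/5.
The weights sum to 8/15.
So P(the prize voucher in locker 1 | the attendant opened locker 2) = (1/3) / (8/15) = 5/8.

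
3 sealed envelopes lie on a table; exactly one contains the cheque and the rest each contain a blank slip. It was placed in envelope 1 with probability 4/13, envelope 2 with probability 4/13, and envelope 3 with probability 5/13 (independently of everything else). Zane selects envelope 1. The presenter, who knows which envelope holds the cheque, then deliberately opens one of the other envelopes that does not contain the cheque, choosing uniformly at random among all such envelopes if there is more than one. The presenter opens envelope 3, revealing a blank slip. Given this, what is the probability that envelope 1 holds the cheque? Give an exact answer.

1/3

Consider each possible location of the cheque in turn.
If it is in envelope 1 (prior 4/13): the presenter has 2 equally likely choices, so probability 1/2; weight (4/13)·(1/2) = 2/13.
If it is in envelope 2 (prior 4/13): the presenter has no choice, probability 1; weight (4/13)·1 = 4/13.
If it is in envelope 3 (prior 5/13): the presenter opened envelope 3, so this case is ruled out; weight (5/13)·0 = 0.
The weights sum to 6/13.
So P(the cheque in envelope 1 | the presenter opened envelope 3) = (2/13) / (6/13) = 1/3.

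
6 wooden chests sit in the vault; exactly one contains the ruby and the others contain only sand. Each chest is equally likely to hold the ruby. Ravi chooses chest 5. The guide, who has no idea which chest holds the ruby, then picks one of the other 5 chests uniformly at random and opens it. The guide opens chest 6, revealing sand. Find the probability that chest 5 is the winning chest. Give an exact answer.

1/5

Consider each possible location of the ruby in turn.
If it is in any of chests 1, 2, 3, 4, and 5 (prior 1/6 each): the guide picks chest 6 with probability 1/5 regardless, and it is not the prize; weight (1/6)·(1/5) = 1/30 each.
If it is in chest 6 (prior 1/6): the guide opened chest 6, so this case is ruled out; weight (1/6)·0 = 0.
The weights sum to 1/6.
So P(the ruby in chest 5 | the guide opened chest 6) = (1/30) / (1/6) = 1/5.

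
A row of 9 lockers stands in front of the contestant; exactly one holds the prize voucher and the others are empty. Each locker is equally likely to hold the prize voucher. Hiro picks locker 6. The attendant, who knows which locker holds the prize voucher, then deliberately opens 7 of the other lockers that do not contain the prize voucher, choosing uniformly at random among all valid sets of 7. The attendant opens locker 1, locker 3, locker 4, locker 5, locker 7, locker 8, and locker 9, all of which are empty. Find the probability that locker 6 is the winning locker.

1/9

Condition on the true location of the prize voucher.
If it is in any of lockers 1, 3, 4, 5, 7, 8, and 9 (prior 1/9 each): that locker was opened and seen not to hold the prize — ruled out; weight (1/9)·0 = 0 each.
If it is in locker 2 (prior 1/9): the attendant has no choice, probability 1; weight (1/9)·1 = 1/9.
If it is in locker 6 (prior 1/9): the attendant has 8 equally likely choices, so probability 1/8; weight (1/9)·(1/8) = 1/72.
The weights sum to 1/8.
So P(the prize voucher in locker 6 | the attendant opened locker 1, locker 3, locker 4, locker 5, locker 7, locker 8, and locker 9) = (1/72) / (1/8) = 1/9.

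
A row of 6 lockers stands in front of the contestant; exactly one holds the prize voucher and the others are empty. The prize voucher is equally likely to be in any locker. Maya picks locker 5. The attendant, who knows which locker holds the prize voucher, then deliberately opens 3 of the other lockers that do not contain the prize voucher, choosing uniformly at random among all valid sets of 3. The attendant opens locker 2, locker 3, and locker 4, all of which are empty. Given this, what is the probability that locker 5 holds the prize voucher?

1/6

Apply Bayes' rule, conditioning on where the prize voucher actually is.
If it is in either of lockers 1 and 6 (prior 1/6 each): the attendant has 4 equally likely choices, so probability 1/4; weight (1/6)·(1/4) = 1/24 each.
If it is in any of lockers 2, 3, and 4 (prior 1/6 each): that locker was opened and seen not to hold the prize — ruled out; weight (1/6)·0 = 0 each.
If it is in locker 5 (prior 1/6): the attendant has 10 equally likely choices, so probability 1/10; weight (1/6)·(1/10) = 1/60.
The weights sum to 1/10.
So P(the prize voucher in locker 5 | the attendant opened locker 2, locker 3, and locker 4) = (1/60) / (1/10) = 1/6.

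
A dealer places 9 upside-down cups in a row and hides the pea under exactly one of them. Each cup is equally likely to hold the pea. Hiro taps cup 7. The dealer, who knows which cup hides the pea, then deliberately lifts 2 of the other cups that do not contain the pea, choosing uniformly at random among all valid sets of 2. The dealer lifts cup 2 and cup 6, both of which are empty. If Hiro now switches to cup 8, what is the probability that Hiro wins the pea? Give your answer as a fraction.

4/27

Apply Bayes' rule, conditioning on where the pea actually is.
If it is under any of cups 1, 3, 4, 5, 8, and 9 (prior 1/9 each): the dealer has 21 equally likely choices, so probability 1/21; weight (1/9)·(1/21) = 1/189 each.
If it is under either of cups 2 and 6 (prior 1/9 each): that cup was opened and seen not to hold the prize — ruled out; weight (1/9)·0 = 0 each.
If it is under cup 7 (prior 1/9): the dealer has 28 equally likely choices, so probability 1/28; weight (1/9)·(1/28) = 1/252.
The weights sum to 1/28.
So P(the pea under cup 8 | the dealer opened cup 2 and cup 6) = (1/189) / (1/28) = 4/27.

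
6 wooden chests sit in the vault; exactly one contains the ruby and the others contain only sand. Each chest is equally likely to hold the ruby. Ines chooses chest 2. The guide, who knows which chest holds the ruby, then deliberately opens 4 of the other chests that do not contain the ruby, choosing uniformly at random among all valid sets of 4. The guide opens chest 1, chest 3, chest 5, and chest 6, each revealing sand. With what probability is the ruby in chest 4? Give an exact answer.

Condition on the true location of the ruby.
If it is in any of chests 1, 3, 5, and 6 (prior 1/6 each): that chest was opened and seen not to hold the prize — ruled out; weight (1/6)·0 = 0 each.
If it is in chest 2 (prior 1/6): the guide has 5 equally likely choices, so probability 1/5; weight (1/6)·(1/5) = 1/30.
If it is in chest 4 (prior 1/6): the guide has no choice, probability 1; weight (1/6)·1 = 1/6.
The weights sum to 1/5.
So P(the ruby in chest 4 | the guide opened chest 1, chest 3, chest 5, and chest 6) = (1/6) / (1/5) = 5/6.

5/6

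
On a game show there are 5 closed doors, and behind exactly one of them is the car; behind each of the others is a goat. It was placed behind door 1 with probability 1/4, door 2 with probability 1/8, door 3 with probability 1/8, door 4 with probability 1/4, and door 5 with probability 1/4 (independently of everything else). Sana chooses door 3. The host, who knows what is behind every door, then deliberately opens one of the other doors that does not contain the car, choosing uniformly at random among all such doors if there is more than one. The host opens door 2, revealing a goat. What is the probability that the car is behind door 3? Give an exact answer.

Apply Bayes' rule, conditioning on where the car actually is.
If it is behind any of doors 1, 4, and 5 (prior 1/4 each): the host has 3 equally likely choices, so probability 1/3; weight (1/4)·(1/3) = 1/12 each.
If it is behind door 2 (prior 1/8): the host opened door 2, so this case is ruled out; weight (1/8)·0 = 0.
If it is behind door 3 (prior 1/8): the host has 4 equally likely choices, so probability 1/4; weight (1/8)·(1/4) = 1/32.
The weights sum to 9/32.
So P(the car behind door 3 | the host opened door 2) = (1/32) / (9/32) = 1/9.

1/9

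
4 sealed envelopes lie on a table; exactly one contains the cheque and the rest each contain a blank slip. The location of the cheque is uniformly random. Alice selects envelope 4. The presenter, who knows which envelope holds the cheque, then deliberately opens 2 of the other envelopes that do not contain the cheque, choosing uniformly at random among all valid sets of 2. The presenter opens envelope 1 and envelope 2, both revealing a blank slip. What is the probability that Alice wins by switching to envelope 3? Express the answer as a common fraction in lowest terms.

Consider each possible location of the cheque in turn.
If it is in either of envelopes 1 and 2 (prior 1/4 each): that envelope was opened and seen not to hold the prize — ruled out; weight (1/4)·0 = 0 each.
If it is in envelope 3 (prior 1/4): the presenter has no choice, probability 1; weight (1/4)·1 = 1/4.
If it is in envelope 4 (prior 1/4): the presenter has 3 equally likely choices, so probability 1/3; weight (1/4)·(1/3) = 1/12.
The weights sum to 1/3.
So P(the cheque in envelope 3 | the presenter opened envelope 1 and envelope 2) = (1/4) / (1/3) = 3/4.

3/4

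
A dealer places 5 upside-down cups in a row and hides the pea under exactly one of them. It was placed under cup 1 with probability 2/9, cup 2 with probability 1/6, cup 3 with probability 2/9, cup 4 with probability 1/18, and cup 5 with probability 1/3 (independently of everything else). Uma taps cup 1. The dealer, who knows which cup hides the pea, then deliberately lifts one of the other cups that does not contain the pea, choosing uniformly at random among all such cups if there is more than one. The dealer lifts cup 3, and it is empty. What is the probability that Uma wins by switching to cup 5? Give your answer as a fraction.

6/13

Consider each possible location of the pea in turn.
If it is under cup 1 (prior 2/9): the dealer has 4 equally likely choices, so probability 1/4; weight (2/9)·(1/4) = 1/18.
If it is under cup 2 (prior 1/6): the dealer has 3 equally likely choices, so probability 1/3; weight (1/6)·(1/3) = 1/18.
If it is under cup 3 (prior 2/9): the dealer opened cup 3, so this case is ruled out; weight (2/9)·0 = 0.
If it is under cup 4 (prior 1/18): the dealer has 3 equally likely choices, so probability 1/3; weight (1/18)·(1/3) = 1/54.
If it is under cup 5 (prior 1/3): the dealer has 3 equally likely choices, so probability 1/3; weight (1/3)·(1/3) = 1/9.
The weights sum to 13/54.
So P(the pea under cup 5 | the dealer opened cup 3) = (1/9) / (13/54) = 6/13.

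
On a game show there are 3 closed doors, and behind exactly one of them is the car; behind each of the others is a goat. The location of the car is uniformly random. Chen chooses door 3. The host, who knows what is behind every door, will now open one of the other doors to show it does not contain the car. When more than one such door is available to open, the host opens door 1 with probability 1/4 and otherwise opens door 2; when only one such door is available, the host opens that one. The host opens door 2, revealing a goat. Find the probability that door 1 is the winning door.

Apply Bayes' rule, conditioning on where the car actually is.
If it is behind door 1 (prior 1/3): only door 2 is available, probability 1; weight (1/3)·1 = 1/3.
If it is behind door 2 (prior 1/3): the host opened door 2, so this case is ruled out; weight (1/3)·0 = 0.
If it is behind door 3 (prior 1/3): door 1 is available but not opened, probability 3/4; weight (1/3)·(3/4) = 1/4.
The weights sum to 7/12.
So P(the car behind door 1 | the host opened door 2) = (1/3) / (7/12) = 4/7.

4/7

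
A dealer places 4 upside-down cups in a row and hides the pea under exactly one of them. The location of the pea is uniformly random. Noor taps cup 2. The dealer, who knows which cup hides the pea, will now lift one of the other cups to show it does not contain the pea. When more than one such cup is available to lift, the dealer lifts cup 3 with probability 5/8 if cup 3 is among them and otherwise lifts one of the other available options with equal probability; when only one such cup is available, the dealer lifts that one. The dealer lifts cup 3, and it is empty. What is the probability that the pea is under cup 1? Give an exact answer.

Apply Bayes' rule, conditioning on where the pea actually is.
If it is under any of cups 1, 2, and 4 (prior 1/4 each): cup 3 is available, opened with probability 5/8; weight (1/4)·(5/8) = 5/32 each.
If it is under cup 3 (prior 1/4): the dealer opened cup 3, so this case is ruled out; weight (1/4)·0 = 0.
The weights sum to 15/32.
So P(the pea under cup 1 | the dealer opened cup 3) = (5/32) / (15/32) = 1/3.

1/3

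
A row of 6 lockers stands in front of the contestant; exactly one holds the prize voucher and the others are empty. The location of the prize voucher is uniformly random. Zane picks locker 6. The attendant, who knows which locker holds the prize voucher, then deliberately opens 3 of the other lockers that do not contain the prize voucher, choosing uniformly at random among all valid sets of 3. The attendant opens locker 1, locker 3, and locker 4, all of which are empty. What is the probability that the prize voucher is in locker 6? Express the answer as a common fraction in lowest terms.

Consider each possible location of the prize voucher in turn.
If it is in any of lockers 1, 3, and 4 (prior 1/6 each): that locker was opened and seen not to hold the prize — ruled out; weight (1/6)·0 = 0 each.
If it is in either of lockers 2 and 5 (prior 1/6 each): the attendant has 4 equally likely choices, so probability 1/4; weight (1/6)·(1/4) = 1/24 each.
If it is in locker 6 (prior 1/6): the attendant has 10 equally likely choices, so probability 1/10; weight (1/6)·(1/10) = 1/60.
The weights sum to 1/10.
So P(the prize voucher in locker 6 | the attendant opened locker 1, locker 3, and locker 4) = (1/60) / (1/10) = 1/6.

1/6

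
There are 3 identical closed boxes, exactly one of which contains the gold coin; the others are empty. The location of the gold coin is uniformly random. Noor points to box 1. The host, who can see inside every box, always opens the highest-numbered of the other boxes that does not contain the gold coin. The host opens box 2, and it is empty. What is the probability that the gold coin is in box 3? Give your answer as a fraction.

1

Apply Bayes' rule, conditioning on where the gold coin actually is.
If it is in box 1 (prior 1/3): the host would have opened box 3 instead, probability 0; weight (1/3)·0 = 0.
If it is in box 2 (prior 1/3): the host opened box 2, so this case is ruled out; weight (1/3)·0 = 0.
If it is in box 3 (prior 1/3): box 2 is the highest-numbered option available, probability 1; weight (1/3)·1 = 1/3.
The weights sum to 1/3.
So P(the gold coin in box 3 | the host opened box 2) = (1/3) / (1/3) = 1.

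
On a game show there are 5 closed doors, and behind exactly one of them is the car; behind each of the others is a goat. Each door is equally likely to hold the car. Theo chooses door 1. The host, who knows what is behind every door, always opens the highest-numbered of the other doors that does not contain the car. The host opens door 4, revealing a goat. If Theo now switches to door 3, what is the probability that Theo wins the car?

0

Consider each possible location of the car in turn.
If it is behind any of doors 1, 2, and 3 (prior 1/5 each): the host would have opened door 5 instead, probability 0; weight (1/5)·0 = 0 each.
If it is behind door 4 (prior 1/5): the host opened door 4, so this case is ruled out; weight (1/5)·0 = 0.
If it is behind door 5 (prior 1/5): door 4 is the highest-numbered option available, probability 1; weight (1/5)·1 = 1/5.
The weights sum to 1/5.
So P(the car behind door 3 | the host opened door 4) = 0 / (1/5) = 0.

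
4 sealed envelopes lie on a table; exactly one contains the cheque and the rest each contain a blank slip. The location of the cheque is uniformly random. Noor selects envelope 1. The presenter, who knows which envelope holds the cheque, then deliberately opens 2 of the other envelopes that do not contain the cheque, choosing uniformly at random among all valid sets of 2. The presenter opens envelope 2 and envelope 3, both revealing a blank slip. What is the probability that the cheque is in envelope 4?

3/4

Apply Bayes' rule, conditioning on where the cheque actually is.
If it is in envelope 1 (prior 1/4): the presenter has 3 equally likely choices, so probability 1/3; weight (1/4)·(1/3) = 1/12.
If it is in either of envelopes 2 and 3 (prior 1/4 each): that envelope was opened and seen not to hold the prize — ruled out; weight (1/4)·0 = 0 each.
If it is in envelope 4 (prior 1/4): the presenter has no choice, probability 1; weight (1/4)·1 = 1/4.
The weights sum to 1/3.
So P(the cheque in envelope 4 | the presenter opened envelope 2 and envelope 3) = (1/4) / (1/3) = 3/4.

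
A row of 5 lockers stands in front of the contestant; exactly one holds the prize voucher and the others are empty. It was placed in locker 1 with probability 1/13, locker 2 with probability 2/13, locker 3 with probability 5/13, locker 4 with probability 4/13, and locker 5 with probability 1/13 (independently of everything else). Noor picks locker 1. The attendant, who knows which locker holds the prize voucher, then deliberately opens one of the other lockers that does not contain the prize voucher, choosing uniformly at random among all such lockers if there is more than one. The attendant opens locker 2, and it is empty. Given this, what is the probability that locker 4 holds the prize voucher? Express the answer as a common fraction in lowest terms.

16/43

Consider each possible location of the prize voucher in turn.
If it is in locker 1 (prior 1/13): the attendant has 4 equally likely choices, so probability 1/4; weight (1/13)·(1/4) = 1/52.
If it is in locker 2 (prior 2/13): the attendant opened locker 2, so this case is ruled out; weight (2/13)·0 = 0.
If it is in locker 3 (prior 5/13): the attendant has 3 equally likely choices, so probability 1/3; weight (5/13)·(1/3) = 5/39.
If it is in locker 4 (prior 4/13): the attendant has 3 equally likely choices, so probability 1/3; weight (4/13)·(1/3) = 4/39.
If it is in locker 5 (prior 1/13): the attendant has 3 equally likely choices, so probability 1/3; weight (1/13)·(1/3) = 1/39.
The weights sum to 43/156.
So P(the prize voucher in locker 4 | the attendant opened locker 2) = (4/39) / (43/156) = 16/43.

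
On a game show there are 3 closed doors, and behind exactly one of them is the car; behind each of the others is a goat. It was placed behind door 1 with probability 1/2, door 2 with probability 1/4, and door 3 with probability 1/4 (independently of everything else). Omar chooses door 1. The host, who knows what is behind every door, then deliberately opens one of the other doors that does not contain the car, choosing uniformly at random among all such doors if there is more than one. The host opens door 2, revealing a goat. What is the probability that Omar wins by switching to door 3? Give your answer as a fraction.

Condition on the true location of the car.
If it is behind door 1 (prior 1/2): the host has 2 equally likely choices, so probability 1/2; weight (1/2)·(1/2) = 1/4.
If it is behind door 2 (prior 1/4): the host opened door 2, so this case is ruled out; weight (1/4)·0 = 0.
If it is behind door 3 (prior 1/4): the host has no choice, probability 1; weight (1/4)·1 = 1/4.
The weights sum to 1/2.
So P(the car behind door 3 | the host opened door 2) = (1/4) / (1/2) = 1/2.

1/2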